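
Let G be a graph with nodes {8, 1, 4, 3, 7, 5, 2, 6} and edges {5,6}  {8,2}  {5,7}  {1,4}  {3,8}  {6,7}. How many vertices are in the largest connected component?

3

Starting from 1 we can reach 1, 4. That is one component of size 2.
Starting from 2 we can reach 2, 3, 8. That is one component of size 3.
Starting from 5 we can reach 5, 6, 7. That is one component of size 3.
The largest has 3 vertices.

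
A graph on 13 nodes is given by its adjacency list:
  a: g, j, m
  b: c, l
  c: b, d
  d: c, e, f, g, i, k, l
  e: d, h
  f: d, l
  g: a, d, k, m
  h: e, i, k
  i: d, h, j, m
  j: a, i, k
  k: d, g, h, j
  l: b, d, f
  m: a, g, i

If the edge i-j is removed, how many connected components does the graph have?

1

i and j are still connected via i-d-k-j, so the component count stays at 1.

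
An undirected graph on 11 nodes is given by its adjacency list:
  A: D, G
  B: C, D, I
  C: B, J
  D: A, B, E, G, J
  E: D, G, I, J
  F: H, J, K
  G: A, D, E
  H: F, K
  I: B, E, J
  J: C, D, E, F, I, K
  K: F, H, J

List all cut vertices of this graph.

Removing J increases the component count from 1 to 2, so J is a cut vertex.
By contrast removing E leaves 1 component; it is not a cut vertex. No other vertex is a cut vertex either.

J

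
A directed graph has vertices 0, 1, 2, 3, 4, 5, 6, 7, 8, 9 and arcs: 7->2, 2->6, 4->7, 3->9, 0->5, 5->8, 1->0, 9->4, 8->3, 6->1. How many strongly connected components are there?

1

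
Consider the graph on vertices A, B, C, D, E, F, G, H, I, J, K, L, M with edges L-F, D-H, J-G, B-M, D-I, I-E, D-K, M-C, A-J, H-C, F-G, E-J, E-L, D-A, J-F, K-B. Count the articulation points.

1

Removing D increases the component count from 1 to 2, so D is a cut vertex.
By contrast removing M leaves 1 component; it is not a cut vertex. No other vertex is a cut vertex either.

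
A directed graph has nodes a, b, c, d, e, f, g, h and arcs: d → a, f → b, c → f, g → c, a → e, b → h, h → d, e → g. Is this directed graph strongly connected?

From b we can reach every vertex (a, b, c, d, e, f, g, h), and every vertex can reach b (a, b, c, d, e, f, g, h). So the whole graph is one strongly connected component.

Yes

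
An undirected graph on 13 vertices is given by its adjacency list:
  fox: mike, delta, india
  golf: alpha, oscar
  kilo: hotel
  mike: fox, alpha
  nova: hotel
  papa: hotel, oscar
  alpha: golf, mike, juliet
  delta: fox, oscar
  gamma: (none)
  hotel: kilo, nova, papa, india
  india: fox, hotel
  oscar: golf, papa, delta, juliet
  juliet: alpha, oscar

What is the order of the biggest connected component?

12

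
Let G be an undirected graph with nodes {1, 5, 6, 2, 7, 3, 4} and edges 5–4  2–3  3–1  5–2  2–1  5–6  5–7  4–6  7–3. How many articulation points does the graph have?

Removing 5 increases the component count from 1 to 2, so 5 is a cut vertex.
By contrast removing 3 leaves 1 component; it is not a cut vertex. No other vertex is a cut vertex either.

1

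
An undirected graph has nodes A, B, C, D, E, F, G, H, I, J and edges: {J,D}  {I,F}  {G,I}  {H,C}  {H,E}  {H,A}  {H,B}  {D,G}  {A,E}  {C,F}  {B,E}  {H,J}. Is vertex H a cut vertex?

Deleting H raises the number of components from 1 to 2, so H is a cut vertex.

Yes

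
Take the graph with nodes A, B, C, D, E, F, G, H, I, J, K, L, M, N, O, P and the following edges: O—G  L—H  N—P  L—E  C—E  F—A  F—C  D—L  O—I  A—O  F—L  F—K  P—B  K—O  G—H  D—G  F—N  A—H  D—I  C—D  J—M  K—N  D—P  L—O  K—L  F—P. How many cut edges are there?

The edges on the cycle F-C-D-L-F are not bridges since each lies on that cycle.
But removing J—M disconnects J from M; removing B—P disconnects B from P — these are bridges.
That makes 2 bridges.

2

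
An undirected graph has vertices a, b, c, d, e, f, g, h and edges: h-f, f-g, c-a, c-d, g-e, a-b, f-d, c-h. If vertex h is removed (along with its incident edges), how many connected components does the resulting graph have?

1

With h gone, the remaining components are: {a, b, c, d, e, f, g}.
That is 1 component.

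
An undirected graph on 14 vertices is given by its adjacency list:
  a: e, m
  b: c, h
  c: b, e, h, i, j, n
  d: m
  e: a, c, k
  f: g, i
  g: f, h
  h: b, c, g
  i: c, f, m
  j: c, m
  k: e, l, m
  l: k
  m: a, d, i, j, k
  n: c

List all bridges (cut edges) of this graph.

c-n, d-m, k-l

The edges on the cycle c-e-k-m-i-c are not bridges since each lies on that cycle.
But removing k-l disconnects k from l; removing d-m disconnects d from m; removing n-c disconnects n from c — these are bridges.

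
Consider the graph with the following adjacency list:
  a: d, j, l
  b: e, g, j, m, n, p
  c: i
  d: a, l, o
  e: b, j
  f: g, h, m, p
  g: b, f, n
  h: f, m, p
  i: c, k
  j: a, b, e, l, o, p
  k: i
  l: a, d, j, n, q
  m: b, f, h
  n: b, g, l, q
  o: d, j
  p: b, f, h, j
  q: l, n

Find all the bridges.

c-i, i-k

The edges on the cycle m-f-h-m are not bridges since each lies on that cycle.
But removing c-i disconnects c from i; removing k-i disconnects k from i — these are bridges.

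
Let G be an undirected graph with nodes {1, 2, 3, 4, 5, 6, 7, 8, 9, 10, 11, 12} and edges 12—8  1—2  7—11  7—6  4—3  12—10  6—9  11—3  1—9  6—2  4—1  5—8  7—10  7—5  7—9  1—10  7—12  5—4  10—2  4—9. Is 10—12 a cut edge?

After removing 10—12, the path 10-7-12 still connects them, so the edge is not a bridge.

No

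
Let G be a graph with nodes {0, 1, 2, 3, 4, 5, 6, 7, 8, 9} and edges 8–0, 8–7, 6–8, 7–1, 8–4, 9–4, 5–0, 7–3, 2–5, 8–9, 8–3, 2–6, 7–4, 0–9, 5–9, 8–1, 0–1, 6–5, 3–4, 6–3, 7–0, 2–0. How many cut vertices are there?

Removing 8, for instance, still leaves 1 component. No single vertex removal increases the component count — the graph has no articulation points.

0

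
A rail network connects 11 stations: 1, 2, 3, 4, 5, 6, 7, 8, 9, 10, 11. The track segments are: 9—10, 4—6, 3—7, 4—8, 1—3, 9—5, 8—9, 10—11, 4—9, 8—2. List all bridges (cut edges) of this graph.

The edges on the cycle 4-8-9-4 are not bridges since each lies on that cycle.
But removing 10—11 disconnects 10 from 11; removing 8—2 disconnects 8 from 2; removing 3—7 disconnects 3 from 7; removing 4—6 disconnects 4 from 6 — these are bridges.
In total 7 edges are bridges.

1-3, 10-11, 10-9, 2-8, 3-7, 4-6, 5-9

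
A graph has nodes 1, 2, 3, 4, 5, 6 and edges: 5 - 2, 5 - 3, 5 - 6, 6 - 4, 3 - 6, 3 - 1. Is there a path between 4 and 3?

From 4 we can reach 1, 2, 3, 4, 5, 6, which includes 3.

Yes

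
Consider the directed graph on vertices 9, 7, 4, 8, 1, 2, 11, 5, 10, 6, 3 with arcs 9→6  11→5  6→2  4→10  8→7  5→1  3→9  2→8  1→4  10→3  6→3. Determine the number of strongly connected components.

9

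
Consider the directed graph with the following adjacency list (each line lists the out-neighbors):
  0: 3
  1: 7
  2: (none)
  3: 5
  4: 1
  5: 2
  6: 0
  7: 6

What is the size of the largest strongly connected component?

1

{7} is an SCC by itself.
{2} is an SCC by itself.
{4} is an SCC by itself.
{1} is an SCC by itself.
{0} is an SCC by itself.
(and 3 more singleton SCCs)
The largest has 1 vertex.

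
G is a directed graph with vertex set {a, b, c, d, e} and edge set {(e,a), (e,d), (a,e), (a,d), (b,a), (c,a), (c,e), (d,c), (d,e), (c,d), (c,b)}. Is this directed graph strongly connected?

Yes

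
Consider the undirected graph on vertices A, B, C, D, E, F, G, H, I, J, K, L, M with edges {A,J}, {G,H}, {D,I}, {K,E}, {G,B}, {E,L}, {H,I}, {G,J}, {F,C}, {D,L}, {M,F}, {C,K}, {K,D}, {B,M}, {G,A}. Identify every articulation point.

Removing G increases the component count from 1 to 2, so G is a cut vertex.
By contrast removing K leaves 1 component; it is not a cut vertex. No other vertex is a cut vertex either.

G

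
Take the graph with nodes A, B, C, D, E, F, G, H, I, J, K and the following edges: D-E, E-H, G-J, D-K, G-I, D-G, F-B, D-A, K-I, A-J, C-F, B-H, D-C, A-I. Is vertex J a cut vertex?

No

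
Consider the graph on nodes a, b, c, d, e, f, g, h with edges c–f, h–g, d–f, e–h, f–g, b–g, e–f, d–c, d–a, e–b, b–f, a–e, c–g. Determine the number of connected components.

Starting from a we can reach a, b, c, d, e, f, g, h. That is one component of size 8.
Total: 1 component.

1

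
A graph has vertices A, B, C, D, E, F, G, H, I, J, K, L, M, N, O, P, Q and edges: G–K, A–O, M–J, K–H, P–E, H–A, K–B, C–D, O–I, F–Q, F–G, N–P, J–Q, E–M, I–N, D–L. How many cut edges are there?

3

The edges on the cycle F-G-K-H-A-O-I-N-P-E-M-J-Q-F are not bridges since each lies on that cycle.
But removing C–D disconnects C from D; removing K–B disconnects K from B; removing L–D disconnects L from D — these are bridges.
That makes 3 bridges.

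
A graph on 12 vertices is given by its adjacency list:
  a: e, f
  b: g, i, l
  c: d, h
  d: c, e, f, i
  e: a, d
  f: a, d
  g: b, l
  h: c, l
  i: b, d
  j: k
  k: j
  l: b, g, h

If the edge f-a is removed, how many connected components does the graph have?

f and a are still connected via f-d-e-a, so the component count stays at 2.

2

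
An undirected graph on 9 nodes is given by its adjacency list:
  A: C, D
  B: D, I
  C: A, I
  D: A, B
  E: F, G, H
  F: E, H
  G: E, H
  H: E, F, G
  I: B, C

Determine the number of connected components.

2

Starting from E we can reach E, F, G, H. That is one component of size 4.
Starting from A we can reach A, B, C, D, I. That is one component of size 5.
Total: 2 components.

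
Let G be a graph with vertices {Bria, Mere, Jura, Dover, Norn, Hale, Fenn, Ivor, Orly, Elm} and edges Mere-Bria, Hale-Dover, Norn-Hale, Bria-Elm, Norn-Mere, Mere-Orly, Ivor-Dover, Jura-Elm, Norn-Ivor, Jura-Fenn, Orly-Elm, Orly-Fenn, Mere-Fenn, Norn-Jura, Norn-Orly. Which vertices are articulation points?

Removing Norn increases the component count from 1 to 2, so Norn is a cut vertex.
By contrast removing Dover leaves 1 component; it is not a cut vertex. No other vertex is a cut vertex either.

Norn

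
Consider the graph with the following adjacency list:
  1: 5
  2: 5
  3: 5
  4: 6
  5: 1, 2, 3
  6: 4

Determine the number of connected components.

2

Starting from 4 we can reach 4, 6. That is one component of size 2.
Starting from 1 we can reach 1, 2, 3, 5. That is one component of size 4.
Total: 2 components.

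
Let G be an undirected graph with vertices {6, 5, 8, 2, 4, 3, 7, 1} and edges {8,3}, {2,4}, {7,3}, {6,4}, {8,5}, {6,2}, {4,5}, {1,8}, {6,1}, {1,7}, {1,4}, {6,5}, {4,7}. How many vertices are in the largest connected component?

Starting from 1 we can reach 1, 2, 3, 4, 5, 6, 7, 8. That is one component of size 8.
The largest has 8 vertices.

8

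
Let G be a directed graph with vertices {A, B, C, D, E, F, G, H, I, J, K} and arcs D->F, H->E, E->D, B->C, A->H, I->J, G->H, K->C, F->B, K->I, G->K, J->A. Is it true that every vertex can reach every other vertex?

There is no directed path from H to G, so the graph is not strongly connected.

No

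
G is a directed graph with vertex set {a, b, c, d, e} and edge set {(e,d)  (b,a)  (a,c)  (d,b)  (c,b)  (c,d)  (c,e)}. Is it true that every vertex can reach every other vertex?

Yes

From e we can reach every vertex (a, b, c, d, e), and every vertex can reach e (a, b, c, d, e). So the whole graph is one strongly connected component.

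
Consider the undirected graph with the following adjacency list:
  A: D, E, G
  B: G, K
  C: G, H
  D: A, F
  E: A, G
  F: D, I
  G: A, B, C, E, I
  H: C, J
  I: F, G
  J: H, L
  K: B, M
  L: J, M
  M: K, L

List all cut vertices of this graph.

G

Removing G increases the component count from 1 to 2, so G is a cut vertex.
By contrast removing A leaves 1 component; it is not a cut vertex. No other vertex is a cut vertex either.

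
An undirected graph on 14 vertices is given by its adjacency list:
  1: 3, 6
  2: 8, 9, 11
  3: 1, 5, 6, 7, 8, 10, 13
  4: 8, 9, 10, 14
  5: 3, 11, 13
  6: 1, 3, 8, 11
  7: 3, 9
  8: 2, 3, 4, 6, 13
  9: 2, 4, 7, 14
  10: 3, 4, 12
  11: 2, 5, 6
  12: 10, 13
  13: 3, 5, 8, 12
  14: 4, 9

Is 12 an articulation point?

No

Deleting 12 leaves 1 component (was 1) (its neighbors 10, 13 remain connected to each other), so 12 is not a cut vertex.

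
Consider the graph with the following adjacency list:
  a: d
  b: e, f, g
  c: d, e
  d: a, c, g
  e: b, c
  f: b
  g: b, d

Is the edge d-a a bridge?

Removing d-a leaves no path between d and a: the component count goes from 1 to 2. So it is a bridge.

Yes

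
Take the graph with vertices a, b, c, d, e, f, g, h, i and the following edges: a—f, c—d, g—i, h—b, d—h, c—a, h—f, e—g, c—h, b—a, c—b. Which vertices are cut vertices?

Removing g increases the component count from 2 to 3, so g is a cut vertex.
By contrast removing e leaves 2 components; it is not a cut vertex. No other vertex is a cut vertex either.

g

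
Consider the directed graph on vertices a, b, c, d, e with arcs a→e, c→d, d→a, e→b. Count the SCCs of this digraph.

{c} is an SCC by itself.
{a} is an SCC by itself.
{b} is an SCC by itself.
{d} is an SCC by itself.
{e} is an SCC by itself.
That gives 5 strongly connected components.

5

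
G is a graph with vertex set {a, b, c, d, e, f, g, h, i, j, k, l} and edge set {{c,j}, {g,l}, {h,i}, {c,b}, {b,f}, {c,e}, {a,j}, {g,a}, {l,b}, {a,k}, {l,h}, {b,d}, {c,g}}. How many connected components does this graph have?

1

Starting from a we can reach a, b, c, d, e, f, g, h, i, j, k, l. That is one component of size 12.
Total: 1 component.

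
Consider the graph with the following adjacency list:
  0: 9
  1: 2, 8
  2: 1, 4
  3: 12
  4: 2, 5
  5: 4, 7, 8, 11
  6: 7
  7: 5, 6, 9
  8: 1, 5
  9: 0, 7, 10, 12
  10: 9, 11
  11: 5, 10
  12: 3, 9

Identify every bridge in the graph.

0-9, 12-3, 12-9, 6-7

The edges on the cycle 5-7-9-10-11-5 are not bridges since each lies on that cycle.
But removing 0-9 disconnects 0 from 9; removing 7-6 disconnects 7 from 6; removing 9-12 disconnects 9 from 12; removing 3-12 disconnects 3 from 12 — these are bridges.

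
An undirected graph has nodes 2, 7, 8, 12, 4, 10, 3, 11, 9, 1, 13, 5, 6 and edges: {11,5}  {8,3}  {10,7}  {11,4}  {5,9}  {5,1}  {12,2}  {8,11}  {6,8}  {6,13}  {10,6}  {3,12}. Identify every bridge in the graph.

removing 11–4 disconnects 11 from 4; removing 11–5 disconnects 11 from 5; removing 3–12 disconnects 3 from 12; removing 5–9 disconnects 5 from 9 — these are bridges.
In total 12 edges are bridges.

1-5, 10-6, 10-7, 11-4, 11-5, 11-8, 12-2, 12-3, 13-6, 3-8, 5-9, 6-8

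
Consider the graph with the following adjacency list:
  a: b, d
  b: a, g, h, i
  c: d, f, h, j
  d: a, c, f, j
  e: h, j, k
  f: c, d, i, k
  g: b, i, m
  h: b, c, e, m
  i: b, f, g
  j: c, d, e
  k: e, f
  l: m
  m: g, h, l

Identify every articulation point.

Removing m increases the component count from 1 to 2, so m is a cut vertex.
By contrast removing i leaves 1 component; it is not a cut vertex. No other vertex is a cut vertex either.

m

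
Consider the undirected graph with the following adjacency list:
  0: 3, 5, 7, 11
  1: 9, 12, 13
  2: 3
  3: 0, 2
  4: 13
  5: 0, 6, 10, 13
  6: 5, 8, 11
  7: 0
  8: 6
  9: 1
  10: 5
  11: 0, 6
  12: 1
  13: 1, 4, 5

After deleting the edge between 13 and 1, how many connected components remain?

2

Before removal there is 1 component.
13-1 is a bridge — removing it separates 13's side from 1's side.
After removal: 2 components.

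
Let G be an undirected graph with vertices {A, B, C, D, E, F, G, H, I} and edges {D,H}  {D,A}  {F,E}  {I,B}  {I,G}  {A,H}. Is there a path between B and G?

Yes

From B we can reach B, G, I, which includes G.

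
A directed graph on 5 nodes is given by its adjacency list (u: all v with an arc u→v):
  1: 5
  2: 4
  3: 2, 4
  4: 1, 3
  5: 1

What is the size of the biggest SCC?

{2, 3, 4} are all mutually reachable — one SCC of size 3.
{1, 5} are all mutually reachable — one SCC of size 2.
The largest has 3 vertices.

3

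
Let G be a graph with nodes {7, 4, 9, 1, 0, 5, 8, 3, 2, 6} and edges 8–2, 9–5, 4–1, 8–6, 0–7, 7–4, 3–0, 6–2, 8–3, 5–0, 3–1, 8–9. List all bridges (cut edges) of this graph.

The edges on the cycle 8-6-2-8 are not bridges since each lies on that cycle.
Every edge lies on some cycle, so there are no bridges.

none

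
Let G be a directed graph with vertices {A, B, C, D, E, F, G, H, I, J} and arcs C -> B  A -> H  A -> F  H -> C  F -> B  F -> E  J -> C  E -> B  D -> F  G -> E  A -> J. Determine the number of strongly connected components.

10

{H} is an SCC by itself.
{F} is an SCC by itself.
{D} is an SCC by itself.
{C} is an SCC by itself.
{B} is an SCC by itself.
(and 5 more singleton SCCs)
That gives 10 strongly connected components.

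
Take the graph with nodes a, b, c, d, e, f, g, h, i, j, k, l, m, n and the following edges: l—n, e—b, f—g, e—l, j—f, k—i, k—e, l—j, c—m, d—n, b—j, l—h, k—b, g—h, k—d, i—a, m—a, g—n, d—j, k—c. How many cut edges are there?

0

The edges on the cycle k-c-m-a-i-k are not bridges since each lies on that cycle.
Every edge lies on some cycle, so there are no bridges.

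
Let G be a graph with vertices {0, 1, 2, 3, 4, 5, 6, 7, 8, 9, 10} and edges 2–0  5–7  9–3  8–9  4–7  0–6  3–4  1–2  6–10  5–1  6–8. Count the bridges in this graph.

The edges on the cycle 5-1-2-0-6-8-9-3-4-7-5 are not bridges since each lies on that cycle.
But removing 10–6 disconnects 10 from 6 — this is a bridge.

1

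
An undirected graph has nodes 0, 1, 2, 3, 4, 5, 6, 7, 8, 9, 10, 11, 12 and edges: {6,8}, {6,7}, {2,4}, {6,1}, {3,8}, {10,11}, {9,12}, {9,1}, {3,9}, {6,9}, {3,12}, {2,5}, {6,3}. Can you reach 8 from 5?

The component containing 5 is {2, 4, 5}, and 8 is not in it.

No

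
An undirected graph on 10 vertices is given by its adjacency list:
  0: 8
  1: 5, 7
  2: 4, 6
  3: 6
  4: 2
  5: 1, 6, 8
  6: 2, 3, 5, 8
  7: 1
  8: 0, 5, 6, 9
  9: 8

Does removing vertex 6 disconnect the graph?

Yes

Deleting 6 raises the number of components from 1 to 3, so 6 is a cut vertex.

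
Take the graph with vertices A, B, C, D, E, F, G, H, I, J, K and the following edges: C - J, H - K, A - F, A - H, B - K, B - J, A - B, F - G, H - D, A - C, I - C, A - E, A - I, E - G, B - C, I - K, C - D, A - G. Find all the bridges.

The edges on the cycle A-B-J-C-A are not bridges since each lies on that cycle.
Every edge lies on some cycle, so there are no bridges.

none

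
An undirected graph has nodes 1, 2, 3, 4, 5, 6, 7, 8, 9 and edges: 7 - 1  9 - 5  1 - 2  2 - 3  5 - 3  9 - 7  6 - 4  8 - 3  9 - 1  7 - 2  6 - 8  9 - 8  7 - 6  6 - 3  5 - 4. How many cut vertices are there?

Removing 5, for instance, still leaves 1 component. No single vertex removal increases the component count — the graph has no articulation points.

0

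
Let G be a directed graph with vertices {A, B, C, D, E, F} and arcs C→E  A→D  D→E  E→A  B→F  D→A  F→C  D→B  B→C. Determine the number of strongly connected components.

{A, B, C, D, E, F} are all mutually reachable — one SCC of size 6.
That gives 1 strongly connected component.

1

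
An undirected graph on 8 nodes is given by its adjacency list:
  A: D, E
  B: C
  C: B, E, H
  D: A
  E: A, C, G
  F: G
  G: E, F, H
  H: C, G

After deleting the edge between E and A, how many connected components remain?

Before removal there is 1 component.
E-A is a bridge — removing it separates E's side from A's side.
After removal: 2 components.

2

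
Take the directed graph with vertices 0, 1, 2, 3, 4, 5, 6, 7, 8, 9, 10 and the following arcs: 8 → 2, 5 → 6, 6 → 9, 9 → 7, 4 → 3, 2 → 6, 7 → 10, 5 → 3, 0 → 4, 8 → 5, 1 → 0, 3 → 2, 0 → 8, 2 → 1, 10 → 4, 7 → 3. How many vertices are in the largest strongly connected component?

11

{0, 1, 2, 3, 4, 5, 6, 7, 8, 9, 10} are all mutually reachable — one SCC of size 11.
The largest has 11 vertices.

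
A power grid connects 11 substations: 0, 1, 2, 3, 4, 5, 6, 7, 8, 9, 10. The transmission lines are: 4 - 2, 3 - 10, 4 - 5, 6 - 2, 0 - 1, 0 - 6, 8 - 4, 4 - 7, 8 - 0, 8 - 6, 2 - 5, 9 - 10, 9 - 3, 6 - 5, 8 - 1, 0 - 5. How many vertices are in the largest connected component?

8

Starting from 3 we can reach 3, 9, 10. That is one component of size 3.
Starting from 0 we can reach 0, 1, 2, 4, 5, 6, 7, 8. That is one component of size 8.
The largest has 8 vertices.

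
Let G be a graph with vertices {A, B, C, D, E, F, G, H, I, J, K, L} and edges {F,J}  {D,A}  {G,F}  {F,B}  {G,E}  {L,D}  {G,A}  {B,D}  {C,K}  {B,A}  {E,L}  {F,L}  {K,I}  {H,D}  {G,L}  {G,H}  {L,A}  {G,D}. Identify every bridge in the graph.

The edges on the cycle G-F-B-A-G are not bridges since each lies on that cycle.
But removing K - I disconnects K from I; removing C - K disconnects C from K; removing F - J disconnects F from J — these are bridges.

C-K, F-J, I-K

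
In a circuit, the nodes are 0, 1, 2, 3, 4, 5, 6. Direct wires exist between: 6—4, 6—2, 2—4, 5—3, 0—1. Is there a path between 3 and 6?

No

The component containing 3 is {3, 5}, and 6 is not in it.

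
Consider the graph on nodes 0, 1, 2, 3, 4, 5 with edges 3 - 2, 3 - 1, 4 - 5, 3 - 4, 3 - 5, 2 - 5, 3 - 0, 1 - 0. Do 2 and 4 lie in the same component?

Yes

From 2 we can reach 0, 1, 2, 3, 4, 5, which includes 4.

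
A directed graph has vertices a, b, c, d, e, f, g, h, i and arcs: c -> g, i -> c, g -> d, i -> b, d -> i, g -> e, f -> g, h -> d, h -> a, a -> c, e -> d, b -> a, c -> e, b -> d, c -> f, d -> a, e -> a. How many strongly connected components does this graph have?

{a, b, c, d, e, f, g, i} are all mutually reachable — one SCC of size 8.
{h} is an SCC by itself.
That gives 2 strongly connected components.

2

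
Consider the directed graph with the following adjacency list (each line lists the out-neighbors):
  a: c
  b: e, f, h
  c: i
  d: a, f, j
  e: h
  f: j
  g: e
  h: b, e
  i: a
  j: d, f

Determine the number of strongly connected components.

{b, e, h} are all mutually reachable — one SCC of size 3.
{a, c, i} are all mutually reachable — one SCC of size 3.
{d, f, j} are all mutually reachable — one SCC of size 3.
{g} is an SCC by itself.
That gives 4 strongly connected components.

4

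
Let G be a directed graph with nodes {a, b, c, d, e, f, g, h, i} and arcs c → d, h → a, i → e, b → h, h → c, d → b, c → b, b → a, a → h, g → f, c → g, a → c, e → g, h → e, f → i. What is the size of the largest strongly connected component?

{a, b, c, d, h} are all mutually reachable — one SCC of size 5.
{e, f, g, i} are all mutually reachable — one SCC of size 4.
The largest has 5 vertices.

5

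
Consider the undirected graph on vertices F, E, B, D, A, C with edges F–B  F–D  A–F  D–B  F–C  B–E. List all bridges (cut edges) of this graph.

A-F, B-E, C-F

The edges on the cycle F-D-B-F are not bridges since each lies on that cycle.
But removing F–C disconnects F from C; removing B–E disconnects B from E; removing A–F disconnects A from F — these are bridges.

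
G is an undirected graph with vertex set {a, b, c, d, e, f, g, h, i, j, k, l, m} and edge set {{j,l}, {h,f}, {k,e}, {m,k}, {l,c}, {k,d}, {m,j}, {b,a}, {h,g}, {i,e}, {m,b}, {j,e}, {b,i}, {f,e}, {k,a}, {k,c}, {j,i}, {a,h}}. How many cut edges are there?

2

The edges on the cycle m-k-e-j-m are not bridges since each lies on that cycle.
But removing k—d disconnects k from d; removing h—g disconnects h from g — these are bridges.
That makes 2 bridges.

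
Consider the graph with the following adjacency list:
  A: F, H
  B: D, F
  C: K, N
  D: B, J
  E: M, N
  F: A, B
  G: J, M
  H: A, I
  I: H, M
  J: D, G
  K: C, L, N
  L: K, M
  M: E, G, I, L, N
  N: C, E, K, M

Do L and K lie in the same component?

Yes

From L we can reach A, B, C, D, E, F, G, H, I, J, K, L, M, N, which includes K.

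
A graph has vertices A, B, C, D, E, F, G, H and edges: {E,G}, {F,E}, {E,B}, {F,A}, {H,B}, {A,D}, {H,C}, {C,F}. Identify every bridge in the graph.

A-D, A-F, E-G

The edges on the cycle H-C-F-E-B-H are not bridges since each lies on that cycle.
But removing E - G disconnects E from G; removing F - A disconnects F from A; removing A - D disconnects A from D — these are bridges.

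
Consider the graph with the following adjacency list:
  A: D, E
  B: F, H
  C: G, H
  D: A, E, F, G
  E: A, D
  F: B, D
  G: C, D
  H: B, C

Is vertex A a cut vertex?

Deleting A leaves 1 component (was 1) (its neighbors D, E remain connected to each other), so A is not a cut vertex.

No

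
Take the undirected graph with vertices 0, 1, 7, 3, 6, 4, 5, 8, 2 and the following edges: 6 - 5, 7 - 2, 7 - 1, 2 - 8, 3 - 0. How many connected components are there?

4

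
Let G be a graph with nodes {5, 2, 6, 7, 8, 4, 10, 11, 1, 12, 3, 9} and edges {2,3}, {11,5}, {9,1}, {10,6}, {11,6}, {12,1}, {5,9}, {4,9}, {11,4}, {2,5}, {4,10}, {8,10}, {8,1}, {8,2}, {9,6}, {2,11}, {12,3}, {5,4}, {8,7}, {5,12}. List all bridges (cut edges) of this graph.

The edges on the cycle 5-4-9-1-12-5 are not bridges since each lies on that cycle.
But removing 8–7 disconnects 8 from 7 — this is a bridge.

7-8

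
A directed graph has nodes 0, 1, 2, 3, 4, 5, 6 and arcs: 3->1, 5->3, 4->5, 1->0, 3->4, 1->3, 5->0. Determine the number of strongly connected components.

{1, 3, 4, 5} are all mutually reachable — one SCC of size 4.
{0} is an SCC by itself.
{2} is an SCC by itself.
{6} is an SCC by itself.
That gives 4 strongly connected components.

4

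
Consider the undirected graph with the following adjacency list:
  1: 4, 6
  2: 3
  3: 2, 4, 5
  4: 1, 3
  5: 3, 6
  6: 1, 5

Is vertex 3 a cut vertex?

Yes

Deleting 3 raises the number of components from 1 to 2, so 3 is a cut vertex.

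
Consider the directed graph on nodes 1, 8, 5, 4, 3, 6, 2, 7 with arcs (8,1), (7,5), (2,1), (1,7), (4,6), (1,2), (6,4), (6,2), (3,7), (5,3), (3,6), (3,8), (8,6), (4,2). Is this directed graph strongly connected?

From 6 we can reach every vertex (1, 2, 3, 4, 5, 6, 7, 8), and every vertex can reach 6 (1, 2, 3, 4, 5, 6, 7, 8). So the whole graph is one strongly connected component.

Yes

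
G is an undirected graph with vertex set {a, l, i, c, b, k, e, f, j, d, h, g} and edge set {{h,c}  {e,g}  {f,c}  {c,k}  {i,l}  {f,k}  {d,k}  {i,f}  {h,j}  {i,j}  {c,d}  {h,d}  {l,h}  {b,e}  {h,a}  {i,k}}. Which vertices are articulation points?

Removing e increases the component count from 2 to 3, so e is a cut vertex.
Removing h increases the component count from 2 to 3, so h is a cut vertex.
By contrast removing a leaves 2 components; it is not a cut vertex. No other vertex is a cut vertex either.

e, h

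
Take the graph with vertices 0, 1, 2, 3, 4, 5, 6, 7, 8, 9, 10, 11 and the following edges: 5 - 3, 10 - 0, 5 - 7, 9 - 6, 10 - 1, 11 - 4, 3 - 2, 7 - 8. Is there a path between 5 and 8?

Yes

From 5 we can reach 2, 3, 5, 7, 8, which includes 8.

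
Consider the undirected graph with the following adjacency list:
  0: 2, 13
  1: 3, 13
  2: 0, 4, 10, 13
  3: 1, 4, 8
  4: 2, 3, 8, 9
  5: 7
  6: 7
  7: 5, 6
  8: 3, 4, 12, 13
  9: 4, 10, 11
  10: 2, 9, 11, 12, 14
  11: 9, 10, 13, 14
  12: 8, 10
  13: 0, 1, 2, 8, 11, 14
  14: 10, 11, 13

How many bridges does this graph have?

The edges on the cycle 2-0-13-8-4-2 are not bridges since each lies on that cycle.
But removing 7-5 disconnects 7 from 5; removing 6-7 disconnects 6 from 7 — these are bridges.
That makes 2 bridges.

2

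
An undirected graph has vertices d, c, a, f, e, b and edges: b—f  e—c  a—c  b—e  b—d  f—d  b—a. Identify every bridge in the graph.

The edges on the cycle b-f-d-b are not bridges since each lies on that cycle.
Every edge lies on some cycle, so there are no bridges.

none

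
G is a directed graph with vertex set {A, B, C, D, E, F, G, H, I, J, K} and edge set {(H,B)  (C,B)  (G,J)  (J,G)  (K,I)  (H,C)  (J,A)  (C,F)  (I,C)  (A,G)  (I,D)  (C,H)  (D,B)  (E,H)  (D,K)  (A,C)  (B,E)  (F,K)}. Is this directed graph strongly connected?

No

There is no directed path from I to J, so the graph is not strongly connected.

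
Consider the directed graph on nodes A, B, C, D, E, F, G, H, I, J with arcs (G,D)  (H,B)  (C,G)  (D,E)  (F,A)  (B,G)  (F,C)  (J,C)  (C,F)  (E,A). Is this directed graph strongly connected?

No

There is no directed path from E to C, so the graph is not strongly connected.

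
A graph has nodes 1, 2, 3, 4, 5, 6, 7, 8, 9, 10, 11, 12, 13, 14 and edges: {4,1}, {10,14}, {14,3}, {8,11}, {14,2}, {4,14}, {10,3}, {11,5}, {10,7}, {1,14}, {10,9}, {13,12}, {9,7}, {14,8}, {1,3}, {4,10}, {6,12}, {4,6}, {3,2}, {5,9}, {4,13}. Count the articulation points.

1

Removing 4 increases the component count from 1 to 2, so 4 is a cut vertex.
By contrast removing 12 leaves 1 component; it is not a cut vertex. No other vertex is a cut vertex either.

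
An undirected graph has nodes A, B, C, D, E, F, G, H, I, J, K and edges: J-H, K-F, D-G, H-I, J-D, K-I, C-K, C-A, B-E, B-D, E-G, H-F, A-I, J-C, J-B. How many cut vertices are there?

Removing J increases the component count from 1 to 2, so J is a cut vertex.
By contrast removing E leaves 1 component; it is not a cut vertex. No other vertex is a cut vertex either.

1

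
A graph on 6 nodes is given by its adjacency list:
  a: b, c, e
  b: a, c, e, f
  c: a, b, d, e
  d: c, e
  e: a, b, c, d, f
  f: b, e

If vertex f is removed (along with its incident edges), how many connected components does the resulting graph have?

With f gone, the remaining components are: {a, b, c, d, e}.
That is 1 component.

1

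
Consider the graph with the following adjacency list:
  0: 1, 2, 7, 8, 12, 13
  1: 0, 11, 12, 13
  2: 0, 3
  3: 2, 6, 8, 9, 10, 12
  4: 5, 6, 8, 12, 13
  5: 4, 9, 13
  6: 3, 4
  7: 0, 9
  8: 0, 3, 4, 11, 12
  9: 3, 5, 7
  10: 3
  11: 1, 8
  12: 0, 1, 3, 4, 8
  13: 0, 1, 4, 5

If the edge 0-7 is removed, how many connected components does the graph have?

1

0 and 7 are still connected via 0-2-3-9-7, so the component count stays at 1.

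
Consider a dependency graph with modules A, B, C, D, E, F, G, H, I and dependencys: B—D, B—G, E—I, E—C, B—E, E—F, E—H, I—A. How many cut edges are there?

removing C—E disconnects C from E; removing F—E disconnects F from E; removing I—E disconnects I from E; removing B—D disconnects B from D — these are bridges.
In total 8 edges are bridges.

8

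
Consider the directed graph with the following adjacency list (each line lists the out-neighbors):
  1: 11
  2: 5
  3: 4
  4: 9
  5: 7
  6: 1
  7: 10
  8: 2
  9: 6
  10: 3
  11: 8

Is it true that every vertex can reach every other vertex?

Yes

From 11 we can reach every vertex (1, 2, 3, 4, 5, 6, 7, 8, 9, 10, 11), and every vertex can reach 11 (1, 2, 3, 4, 5, 6, 7, 8, 9, 10, 11). So the whole graph is one strongly connected component.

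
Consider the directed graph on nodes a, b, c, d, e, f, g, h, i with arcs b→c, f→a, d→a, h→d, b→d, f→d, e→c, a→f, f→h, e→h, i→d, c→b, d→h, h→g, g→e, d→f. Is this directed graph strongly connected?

No

There is no directed path from h to i, so the graph is not strongly connected.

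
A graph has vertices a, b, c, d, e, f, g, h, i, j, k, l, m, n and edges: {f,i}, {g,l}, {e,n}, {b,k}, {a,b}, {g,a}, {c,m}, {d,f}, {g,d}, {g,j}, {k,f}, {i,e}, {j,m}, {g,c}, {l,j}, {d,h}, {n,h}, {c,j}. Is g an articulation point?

Deleting g raises the number of components from 1 to 2, so g is a cut vertex.

Yes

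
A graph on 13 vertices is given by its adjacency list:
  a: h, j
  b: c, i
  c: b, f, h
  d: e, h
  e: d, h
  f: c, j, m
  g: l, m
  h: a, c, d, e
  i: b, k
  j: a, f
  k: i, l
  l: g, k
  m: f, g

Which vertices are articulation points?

h

Removing h increases the component count from 1 to 2, so h is a cut vertex.
By contrast removing m leaves 1 component; it is not a cut vertex. No other vertex is a cut vertex either.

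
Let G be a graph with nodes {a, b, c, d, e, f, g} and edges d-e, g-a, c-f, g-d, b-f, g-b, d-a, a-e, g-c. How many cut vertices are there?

Removing g increases the component count from 1 to 2, so g is a cut vertex.
By contrast removing a leaves 1 component; it is not a cut vertex. No other vertex is a cut vertex either.

1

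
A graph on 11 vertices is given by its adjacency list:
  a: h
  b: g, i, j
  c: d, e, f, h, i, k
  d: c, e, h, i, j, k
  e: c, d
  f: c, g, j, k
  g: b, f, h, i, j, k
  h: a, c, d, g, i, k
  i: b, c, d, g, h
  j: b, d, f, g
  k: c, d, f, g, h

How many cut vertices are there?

1

Removing h increases the component count from 1 to 2, so h is a cut vertex.
By contrast removing i leaves 1 component; it is not a cut vertex. No other vertex is a cut vertex either.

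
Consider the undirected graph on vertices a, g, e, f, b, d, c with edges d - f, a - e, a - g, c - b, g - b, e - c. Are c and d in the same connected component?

No

The component containing c is {a, b, c, e, g}, and d is not in it.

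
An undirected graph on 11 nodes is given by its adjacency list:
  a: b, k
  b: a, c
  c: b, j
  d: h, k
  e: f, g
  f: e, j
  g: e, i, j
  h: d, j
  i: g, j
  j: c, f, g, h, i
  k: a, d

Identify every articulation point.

Removing j increases the component count from 1 to 2, so j is a cut vertex.
By contrast removing d leaves 1 component; it is not a cut vertex. No other vertex is a cut vertex either.

j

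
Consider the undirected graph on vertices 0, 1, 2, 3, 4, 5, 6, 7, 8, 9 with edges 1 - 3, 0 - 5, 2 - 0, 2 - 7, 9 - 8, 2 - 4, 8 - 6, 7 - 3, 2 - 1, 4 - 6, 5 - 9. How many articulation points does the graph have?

Removing 2 increases the component count from 1 to 2, so 2 is a cut vertex.
By contrast removing 1 leaves 1 component; it is not a cut vertex. No other vertex is a cut vertex either.

1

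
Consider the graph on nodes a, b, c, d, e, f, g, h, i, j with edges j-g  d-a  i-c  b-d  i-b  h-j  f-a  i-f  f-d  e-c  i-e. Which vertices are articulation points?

Removing i increases the component count from 2 to 3, so i is a cut vertex.
Removing j increases the component count from 2 to 3, so j is a cut vertex.
By contrast removing a leaves 2 components; it is not a cut vertex. No other vertex is a cut vertex either.

i, j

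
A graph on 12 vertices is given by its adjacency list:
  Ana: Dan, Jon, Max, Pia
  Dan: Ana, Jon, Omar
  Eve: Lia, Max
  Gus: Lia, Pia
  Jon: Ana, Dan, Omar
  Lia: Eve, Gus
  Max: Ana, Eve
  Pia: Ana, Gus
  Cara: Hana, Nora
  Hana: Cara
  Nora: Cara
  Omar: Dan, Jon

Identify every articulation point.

Ana, Cara

Removing Ana increases the component count from 2 to 3, so Ana is a cut vertex.
Removing Cara increases the component count from 2 to 3, so Cara is a cut vertex.
By contrast removing Pia leaves 2 components; it is not a cut vertex. No other vertex is a cut vertex either.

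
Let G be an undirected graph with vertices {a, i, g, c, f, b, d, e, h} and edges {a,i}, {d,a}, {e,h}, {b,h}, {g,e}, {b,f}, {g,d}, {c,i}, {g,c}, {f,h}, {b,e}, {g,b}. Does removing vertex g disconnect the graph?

Deleting g raises the number of components from 1 to 2, so g is a cut vertex.

Yes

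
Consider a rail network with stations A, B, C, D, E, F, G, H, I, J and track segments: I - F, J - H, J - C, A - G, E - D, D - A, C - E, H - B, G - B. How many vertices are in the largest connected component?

Starting from F we can reach F, I. That is one component of size 2.
Starting from A we can reach A, B, C, D, E, G, H, J. That is one component of size 8.
The largest has 8 vertices.

8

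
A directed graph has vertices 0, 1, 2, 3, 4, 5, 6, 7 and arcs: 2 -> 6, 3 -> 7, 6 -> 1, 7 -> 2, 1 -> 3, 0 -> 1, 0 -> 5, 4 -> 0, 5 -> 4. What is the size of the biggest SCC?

5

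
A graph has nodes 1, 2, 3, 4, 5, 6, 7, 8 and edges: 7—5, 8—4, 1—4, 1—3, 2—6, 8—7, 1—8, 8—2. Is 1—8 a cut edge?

No

After removing 1—8, the path 1-4-8 still connects them, so the edge is not a bridge.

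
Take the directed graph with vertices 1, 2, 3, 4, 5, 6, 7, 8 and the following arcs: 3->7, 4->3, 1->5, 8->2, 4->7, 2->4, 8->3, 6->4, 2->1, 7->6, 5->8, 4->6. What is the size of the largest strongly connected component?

4

{1, 2, 5, 8} are all mutually reachable — one SCC of size 4.
{3, 4, 6, 7} are all mutually reachable — one SCC of size 4.
The largest has 4 vertices.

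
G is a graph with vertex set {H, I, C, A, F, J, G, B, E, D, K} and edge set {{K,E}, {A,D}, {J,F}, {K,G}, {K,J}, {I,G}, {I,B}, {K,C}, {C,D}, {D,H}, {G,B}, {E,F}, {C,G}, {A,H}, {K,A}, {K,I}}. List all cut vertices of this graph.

K

Removing K increases the component count from 1 to 2, so K is a cut vertex.
By contrast removing H leaves 1 component; it is not a cut vertex. No other vertex is a cut vertex either.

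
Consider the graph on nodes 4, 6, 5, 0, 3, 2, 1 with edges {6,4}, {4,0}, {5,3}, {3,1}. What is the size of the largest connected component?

3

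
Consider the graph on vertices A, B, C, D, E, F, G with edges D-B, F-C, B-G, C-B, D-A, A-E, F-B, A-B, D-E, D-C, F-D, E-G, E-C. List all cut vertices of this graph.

none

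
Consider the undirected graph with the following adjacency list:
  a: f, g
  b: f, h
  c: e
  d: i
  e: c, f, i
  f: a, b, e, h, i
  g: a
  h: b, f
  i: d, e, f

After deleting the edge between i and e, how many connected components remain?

1

i and e are still connected via i-f-e, so the component count stays at 1.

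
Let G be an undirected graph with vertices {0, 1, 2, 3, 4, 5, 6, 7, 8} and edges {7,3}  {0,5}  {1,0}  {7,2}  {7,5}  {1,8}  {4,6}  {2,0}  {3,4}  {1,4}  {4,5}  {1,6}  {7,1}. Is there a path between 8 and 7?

From 8 we can reach 0, 1, 2, 3, 4, 5, 6, 7, 8, which includes 7.

Yes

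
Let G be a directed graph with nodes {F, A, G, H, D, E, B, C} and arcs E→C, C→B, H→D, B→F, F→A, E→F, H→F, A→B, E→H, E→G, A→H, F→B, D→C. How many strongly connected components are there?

3

{A, B, C, D, F, H} are all mutually reachable — one SCC of size 6.
{G} is an SCC by itself.
{E} is an SCC by itself.
That gives 3 strongly connected components.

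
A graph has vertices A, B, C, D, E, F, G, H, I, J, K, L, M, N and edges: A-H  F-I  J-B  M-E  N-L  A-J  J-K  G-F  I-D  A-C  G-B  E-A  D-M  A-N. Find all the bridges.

The edges on the cycle G-F-I-D-M-E-A-J-B-G are not bridges since each lies on that cycle.
But removing N-L disconnects N from L; removing C-A disconnects C from A; removing K-J disconnects K from J; removing H-A disconnects H from A — these are bridges.
In total 5 edges are bridges.

A-C, A-H, A-N, J-K, L-N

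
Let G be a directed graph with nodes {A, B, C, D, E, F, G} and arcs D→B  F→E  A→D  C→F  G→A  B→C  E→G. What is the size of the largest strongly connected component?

7

{A, B, C, D, E, F, G} are all mutually reachable — one SCC of size 7.
The largest has 7 vertices.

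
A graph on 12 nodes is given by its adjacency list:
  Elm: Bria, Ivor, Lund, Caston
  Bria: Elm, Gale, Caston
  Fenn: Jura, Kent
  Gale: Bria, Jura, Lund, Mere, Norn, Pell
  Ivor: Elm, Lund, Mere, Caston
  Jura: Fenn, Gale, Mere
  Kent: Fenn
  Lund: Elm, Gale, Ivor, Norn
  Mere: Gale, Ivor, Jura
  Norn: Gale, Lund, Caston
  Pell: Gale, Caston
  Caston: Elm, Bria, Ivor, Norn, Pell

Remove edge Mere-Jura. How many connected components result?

1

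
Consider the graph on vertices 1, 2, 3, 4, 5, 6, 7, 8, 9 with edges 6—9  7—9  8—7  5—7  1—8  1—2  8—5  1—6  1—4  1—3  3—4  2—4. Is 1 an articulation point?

Yes

Deleting 1 raises the number of components from 1 to 2, so 1 is a cut vertex.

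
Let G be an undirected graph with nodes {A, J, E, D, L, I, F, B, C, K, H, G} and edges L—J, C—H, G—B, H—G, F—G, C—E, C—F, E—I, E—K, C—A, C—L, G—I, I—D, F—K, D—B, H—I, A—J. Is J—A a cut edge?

No

After removing J—A, the path J-L-C-A still connects them, so the edge is not a bridge.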